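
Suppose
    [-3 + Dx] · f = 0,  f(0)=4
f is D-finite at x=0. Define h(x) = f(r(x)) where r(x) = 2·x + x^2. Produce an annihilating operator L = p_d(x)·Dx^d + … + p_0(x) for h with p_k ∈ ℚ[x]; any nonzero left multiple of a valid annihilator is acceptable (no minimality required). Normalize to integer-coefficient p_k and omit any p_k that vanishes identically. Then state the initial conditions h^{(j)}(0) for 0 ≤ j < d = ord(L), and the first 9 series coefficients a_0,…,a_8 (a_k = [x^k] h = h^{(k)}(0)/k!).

f: a_k = 4, 12, 18, 18, 27/2, 81/10, 81/20, 243/140, 729/1120, …
Change of var in L_f (x↦r) gives L₀.
L = (-6 - 6·x) + Dx  (order 1).
h: a_k = 4, 24, 84, 216, 450, 3996/5, 6246/5, 61452/35, 157761/70, …
ICs: h(0) = 4.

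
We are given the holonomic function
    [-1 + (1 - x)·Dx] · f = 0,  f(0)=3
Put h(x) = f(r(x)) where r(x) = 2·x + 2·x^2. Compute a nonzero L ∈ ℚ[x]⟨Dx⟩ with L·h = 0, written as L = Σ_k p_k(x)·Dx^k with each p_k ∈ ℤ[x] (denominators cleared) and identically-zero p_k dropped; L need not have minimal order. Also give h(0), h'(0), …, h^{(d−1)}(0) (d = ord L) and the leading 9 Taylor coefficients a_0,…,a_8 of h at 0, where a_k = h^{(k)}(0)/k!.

f: a_k = 3, 3, 3, 3, 3, 3, 3, 3, 3, …
Substitute x→r, Dx→(1/r')Dx; clear ⇒ L₀.
L = (2 + 4·x) + (-1 + 2·x + 2·x^2)·Dx  (order 1).
h: a_k = 3, 6, 18, 48, 132, 360, 984, 2688, 7344, …
ICs: h(0) = 3.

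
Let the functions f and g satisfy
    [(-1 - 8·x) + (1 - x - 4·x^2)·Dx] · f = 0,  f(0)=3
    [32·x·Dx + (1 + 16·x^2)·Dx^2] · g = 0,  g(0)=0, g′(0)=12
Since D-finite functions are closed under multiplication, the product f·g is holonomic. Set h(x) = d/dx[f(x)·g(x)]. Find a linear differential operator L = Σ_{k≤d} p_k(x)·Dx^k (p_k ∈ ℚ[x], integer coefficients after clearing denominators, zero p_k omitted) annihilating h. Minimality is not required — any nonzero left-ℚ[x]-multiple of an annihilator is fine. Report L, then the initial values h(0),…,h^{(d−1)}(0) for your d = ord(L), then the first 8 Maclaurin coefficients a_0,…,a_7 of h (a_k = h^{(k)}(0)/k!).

f: a_k = 3, 3, 15, 27, 87, 195, 543, 1323, …
g: a_k = 0, 12, 0, -64, 0, 3072/5, 0, -49152/7, …
h₀=f·g: eliminate ⇒ L₀, order ≤ 1·2.
h₀' ⇒ L via d/dx closure of L₀.
L = (-16 + 3072·x^2 + 6144·x^3 + 36864·x^4) + (7 + 64·x + 48·x^2 + 256·x^3 + 6144·x^4 + 24576·x^5)·Dx + (-1 - 3·x - 56·x^2 + 16·x^3 - 448·x^4 + 1024·x^5 + 3072·x^6)·Dx^2  (order 2).
h: a_k = 36, 72, -36, 528, 9636, 73656/5, -76308, -302496/35, …
ICs: h(0) = 36, h′(0) = 72.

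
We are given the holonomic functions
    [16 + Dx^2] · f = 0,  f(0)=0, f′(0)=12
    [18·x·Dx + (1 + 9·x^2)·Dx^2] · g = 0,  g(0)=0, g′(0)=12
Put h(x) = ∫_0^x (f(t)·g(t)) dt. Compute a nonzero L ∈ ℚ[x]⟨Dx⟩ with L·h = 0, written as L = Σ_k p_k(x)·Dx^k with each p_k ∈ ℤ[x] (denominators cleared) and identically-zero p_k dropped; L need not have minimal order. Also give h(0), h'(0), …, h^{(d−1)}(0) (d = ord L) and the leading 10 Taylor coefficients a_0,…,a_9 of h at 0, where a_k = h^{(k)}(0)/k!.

L = (20800 + 494784·x^2 + 2923776·x^4 + 11943936·x^6 + 26873856·x^8)·Dx + (19584·x + 342144·x^3 + 2239488·x^5 + 6718464·x^7)·Dx^2 + (1700 + 42732·x^2 + 318816·x^4 + 1492992·x^6 + 3359232·x^8)·Dx^3 + (1224·x + 21384·x^3 + 139968·x^5 + 419904·x^7)·Dx^4 + (25 + 738·x^2 + 8505·x^4 + 46656·x^6 + 104976·x^8)·Dx^5  (order 5).
h: a_k = 0, 0, 0, 48, 0, -816/5, 0, 3792/7, 0, -22256/9, …
ICs: h(0) = 0, h′(0) = 0, h′′(0) = 0, h′′′(0) = 288, h′′′′(0) = 0.

f: a_k = 0, 12, 0, -32, 0, 128/5, 0, -1024/105, 0, 2048/945, …
g: a_k = 0, 12, 0, -36, 0, 972/5, 0, -8748/7, 0, 8748, …
f·g: L₀ = L_f ⊗_s L_g, ord ≤ 2·2.
Integrate: L := L₀·Dx.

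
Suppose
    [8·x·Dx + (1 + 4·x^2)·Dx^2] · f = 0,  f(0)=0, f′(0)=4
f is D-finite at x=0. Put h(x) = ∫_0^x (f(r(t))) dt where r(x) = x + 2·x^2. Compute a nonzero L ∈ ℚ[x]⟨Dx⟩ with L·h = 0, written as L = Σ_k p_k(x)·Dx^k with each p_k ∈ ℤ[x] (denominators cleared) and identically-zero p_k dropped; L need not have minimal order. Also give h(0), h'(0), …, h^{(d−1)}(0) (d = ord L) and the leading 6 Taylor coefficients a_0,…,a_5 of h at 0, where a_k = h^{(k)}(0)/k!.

L = (-4 + 8·x + 64·x^2 + 192·x^3 + 192·x^4)·Dx^2 + (1 + 4·x + 4·x^2 + 32·x^3 + 80·x^4 + 64·x^5)·Dx^3  (order 3).
h: a_k = 0, 0, 2, 8/3, -4/3, -32/5, …
ICs: h(0) = 0, h′(0) = 0, h′′(0) = 4.

f: a_k = 0, 4, 0, -16/3, 0, 64/5, …
Substitute x→r, Dx→(1/r')Dx; clear ⇒ L₀.
h=∫h₀ ⇒ L = L₀·Dx.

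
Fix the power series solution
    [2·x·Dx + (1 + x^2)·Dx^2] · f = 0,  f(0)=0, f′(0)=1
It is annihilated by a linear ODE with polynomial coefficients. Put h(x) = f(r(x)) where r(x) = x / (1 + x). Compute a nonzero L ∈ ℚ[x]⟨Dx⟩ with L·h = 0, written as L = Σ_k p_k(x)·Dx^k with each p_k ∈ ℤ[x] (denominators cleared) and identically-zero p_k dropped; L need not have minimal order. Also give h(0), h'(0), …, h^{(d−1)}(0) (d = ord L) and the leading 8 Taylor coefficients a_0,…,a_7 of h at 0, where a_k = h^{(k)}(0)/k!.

L = (2 + 4·x)·Dx + (1 + 2·x + 2·x^2)·Dx^2  (order 2).
h: a_k = 0, 1, -1, 2/3, 0, -4/5, 4/3, -8/7, …
ICs: h(0) = 0, h′(0) = 1.

f: a_k = 0, 1, 0, -1/3, 0, 1/5, 0, -1/7, …
L₀ from L_f via x↦r, Dx↦r'^{-1}Dx.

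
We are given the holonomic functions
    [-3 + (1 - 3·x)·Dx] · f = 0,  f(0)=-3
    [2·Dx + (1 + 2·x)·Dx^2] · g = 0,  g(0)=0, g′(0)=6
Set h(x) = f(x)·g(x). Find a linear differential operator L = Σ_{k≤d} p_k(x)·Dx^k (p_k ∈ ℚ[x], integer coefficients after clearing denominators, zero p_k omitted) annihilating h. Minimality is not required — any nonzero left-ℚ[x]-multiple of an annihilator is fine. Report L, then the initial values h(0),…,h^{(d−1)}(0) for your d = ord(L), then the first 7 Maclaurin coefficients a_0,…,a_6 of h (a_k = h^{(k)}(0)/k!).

L = 6 + (4 + 18·x)·Dx + (-1 + x + 6·x^2)·Dx^2  (order 2).
h: a_k = 0, -18, -36, -132, -360, -5688/5, -16584/5, …
ICs: h(0) = 0, h′(0) = -18.

f: a_k = -3, -9, -27, -81, -243, -729, -2187, …
g: a_k = 0, 6, -6, 8, -12, 96/5, -32, …
h₀=f·g: eliminate ⇒ L₀, order ≤ 1·2.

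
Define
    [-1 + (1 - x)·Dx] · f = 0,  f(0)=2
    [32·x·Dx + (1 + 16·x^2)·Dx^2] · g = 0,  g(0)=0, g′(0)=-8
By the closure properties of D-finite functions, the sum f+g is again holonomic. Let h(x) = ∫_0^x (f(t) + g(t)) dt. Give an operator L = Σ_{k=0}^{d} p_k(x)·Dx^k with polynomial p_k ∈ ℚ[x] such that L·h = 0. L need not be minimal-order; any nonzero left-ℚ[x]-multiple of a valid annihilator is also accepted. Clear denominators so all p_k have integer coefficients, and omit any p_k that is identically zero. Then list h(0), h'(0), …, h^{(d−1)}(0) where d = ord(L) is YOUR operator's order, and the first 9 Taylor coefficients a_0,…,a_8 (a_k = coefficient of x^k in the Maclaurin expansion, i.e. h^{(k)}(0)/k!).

L = (-32 + 128·x + 1536·x^2)·Dx^2 + (19 - 32·x - 656·x^2 + 1536·x^3)·Dx^3 + (-1 - 15·x - 240·x^3 + 256·x^4)·Dx^4  (order 4).
h: a_k = 0, 2, -3, 2/3, 67/6, 2/5, -1019/15, 2/7, 16391/28, …
ICs: h(0) = 0, h′(0) = 2, h′′(0) = -6, h′′′(0) = 4.

f: a_k = 2, 2, 2, 2, 2, 2, 2, 2, 2, …
g: a_k = 0, -8, 0, 128/3, 0, -2048/5, 0, 32768/7, 0, …
f+g: L₀ = lclm(L_f,L_g), ord ≤ 1+2.
h=∫h₀ ⇒ L = L₀·Dx.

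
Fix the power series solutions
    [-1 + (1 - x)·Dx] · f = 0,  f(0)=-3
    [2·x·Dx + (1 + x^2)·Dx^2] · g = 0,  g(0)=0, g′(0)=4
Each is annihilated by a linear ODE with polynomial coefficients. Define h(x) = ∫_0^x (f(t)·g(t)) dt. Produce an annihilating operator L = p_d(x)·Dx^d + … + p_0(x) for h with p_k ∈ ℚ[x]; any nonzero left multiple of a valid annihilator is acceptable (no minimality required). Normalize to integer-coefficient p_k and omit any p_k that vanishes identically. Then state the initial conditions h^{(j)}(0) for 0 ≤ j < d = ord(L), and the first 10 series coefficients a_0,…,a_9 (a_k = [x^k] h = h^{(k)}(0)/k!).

f: a_k = -3, -3, -3, -3, -3, -3, -3, -3, -3, -3, …
g: a_k = 0, 4, 0, -4/3, 0, 4/5, 0, -4/7, 0, 4/9, …
Sym-product of L_f,L_g gives L₀ (≤ ord 2).
h=∫₀ˣh₀: take L = L₀·Dx.
L = 2·x·Dx + (2 - 2·x + 4·x^2)·Dx^2 + (-1 + x - x^2 + x^3)·Dx^3  (order 3).
h: a_k = 0, 0, -6, -4, -2, -8/5, -26/15, -52/35, -38/35, -304/315, …
ICs: h(0) = 0, h′(0) = 0, h′′(0) = -12.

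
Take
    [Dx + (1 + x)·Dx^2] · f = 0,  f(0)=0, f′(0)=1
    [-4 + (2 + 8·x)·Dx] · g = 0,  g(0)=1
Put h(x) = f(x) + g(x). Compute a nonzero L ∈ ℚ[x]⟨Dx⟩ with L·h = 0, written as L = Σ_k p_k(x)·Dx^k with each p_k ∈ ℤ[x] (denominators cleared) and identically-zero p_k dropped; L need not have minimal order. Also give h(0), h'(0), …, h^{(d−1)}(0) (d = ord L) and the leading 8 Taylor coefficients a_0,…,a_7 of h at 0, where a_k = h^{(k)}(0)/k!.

L = (-8 + 4·x)·Dx + (-10 - 8·x + 20·x^2)·Dx^2 + (-1 - 3·x + 6·x^2 + 8·x^3)·Dx^3  (order 3).
h: a_k = 1, 3, -5/2, 13/3, -41/4, 141/5, -505/6, 1849/7, …
ICs: h(0) = 1, h′(0) = 3, h′′(0) = -5.

f: a_k = 0, 1, -1/2, 1/3, -1/4, 1/5, -1/6, 1/7, …
g: a_k = 1, 2, -2, 4, -10, 28, -84, 264, …
Sum ⇒ L₀ = lclm(L_f,L_g) in ℚ(x)⟨Dx⟩.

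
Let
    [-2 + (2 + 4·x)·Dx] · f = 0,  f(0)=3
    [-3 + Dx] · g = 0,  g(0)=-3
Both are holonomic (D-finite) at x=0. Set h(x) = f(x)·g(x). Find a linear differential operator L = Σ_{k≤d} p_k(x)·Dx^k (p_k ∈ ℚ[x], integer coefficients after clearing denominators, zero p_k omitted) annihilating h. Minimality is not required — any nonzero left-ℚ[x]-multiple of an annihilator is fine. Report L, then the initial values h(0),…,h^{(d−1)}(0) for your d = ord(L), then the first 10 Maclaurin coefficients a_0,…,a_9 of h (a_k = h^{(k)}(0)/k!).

f: a_k = 3, 3, -3/2, 3/2, -15/8, 21/8, -63/16, 99/16, -1287/128, 2145/128, …
g: a_k = -3, -9, -27/2, -27/2, -81/8, -243/40, -243/80, -729/560, -2187/4480, -729/4480, …
Product ⇒ symmetric product L₀, ord ≤ 1.
L = (-4 - 6·x) + (1 + 2·x)·Dx  (order 1).
h: a_k = -9, -36, -63, -72, -117/2, -198/5, -189/10, -432/35, 351/280, -99/10, …
ICs: h(0) = -9.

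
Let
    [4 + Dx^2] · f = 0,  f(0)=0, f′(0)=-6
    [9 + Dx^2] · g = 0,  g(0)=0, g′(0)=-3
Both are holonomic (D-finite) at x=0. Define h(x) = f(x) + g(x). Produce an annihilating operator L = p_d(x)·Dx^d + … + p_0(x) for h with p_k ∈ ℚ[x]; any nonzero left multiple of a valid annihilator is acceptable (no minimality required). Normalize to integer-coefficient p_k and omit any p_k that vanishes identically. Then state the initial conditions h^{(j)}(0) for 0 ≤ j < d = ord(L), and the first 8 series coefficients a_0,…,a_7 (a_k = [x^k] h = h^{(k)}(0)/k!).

L = 36 + 13·Dx^2 + Dx^4  (order 4).
h: a_k = 0, -9, 0, 17/2, 0, -113/40, 0, 857/1680, …
ICs: h(0) = 0, h′(0) = -9, h′′(0) = 0, h′′′(0) = 51.

f: a_k = 0, -6, 0, 4, 0, -4/5, 0, 8/105, …
g: a_k = 0, -3, 0, 9/2, 0, -81/40, 0, 243/560, …
Weyl lclm of L_f,L_g ⇒ L₀ (ord ≤ 4).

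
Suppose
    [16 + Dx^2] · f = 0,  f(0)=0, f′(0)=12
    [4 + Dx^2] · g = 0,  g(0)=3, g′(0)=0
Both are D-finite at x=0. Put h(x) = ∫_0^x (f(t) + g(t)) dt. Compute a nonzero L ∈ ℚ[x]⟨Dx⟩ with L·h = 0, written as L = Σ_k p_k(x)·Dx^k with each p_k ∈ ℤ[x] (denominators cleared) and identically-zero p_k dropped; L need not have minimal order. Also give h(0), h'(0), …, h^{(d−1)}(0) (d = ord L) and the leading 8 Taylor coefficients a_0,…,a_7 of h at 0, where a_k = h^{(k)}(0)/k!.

L = 64·Dx + 20·Dx^3 + Dx^5  (order 5).
h: a_k = 0, 3, 6, -2, -8, 2/5, 64/15, -4/105, …
ICs: h(0) = 0, h′(0) = 3, h′′(0) = 12, h′′′(0) = -12, h′′′′(0) = -192.

f: a_k = 0, 12, 0, -32, 0, 128/5, 0, -1024/105, …
g: a_k = 3, 0, -6, 0, 2, 0, -4/15, 0, …
Sum ⇒ L₀ = lclm(L_f,L_g) in ℚ(x)⟨Dx⟩.
h=∫h₀ ⇒ L = L₀·Dx.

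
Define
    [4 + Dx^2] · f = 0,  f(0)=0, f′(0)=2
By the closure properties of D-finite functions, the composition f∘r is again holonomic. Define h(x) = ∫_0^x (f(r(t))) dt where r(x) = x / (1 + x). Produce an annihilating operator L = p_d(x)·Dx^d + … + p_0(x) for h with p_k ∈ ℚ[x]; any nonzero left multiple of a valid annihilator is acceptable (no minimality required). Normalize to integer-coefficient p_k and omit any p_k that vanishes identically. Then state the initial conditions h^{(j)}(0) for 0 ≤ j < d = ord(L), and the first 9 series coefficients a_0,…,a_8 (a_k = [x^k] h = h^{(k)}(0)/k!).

L = 4·Dx + (2 + 6·x + 6·x^2 + 2·x^3)·Dx^2 + (1 + 4·x + 6·x^2 + 4·x^3 + x^4)·Dx^3  (order 3).
h: a_k = 0, 0, 1, -2/3, 1/6, 2/5, -43/45, 10/7, -2209/1260, …
ICs: h(0) = 0, h′(0) = 0, h′′(0) = 2.

f: a_k = 0, 2, 0, -4/3, 0, 4/15, 0, -8/315, 0, …
f∘r: x↦r, Dx↦Dx/r' in L_f ⇒ L₀.
Integrate: L := L₀·Dx.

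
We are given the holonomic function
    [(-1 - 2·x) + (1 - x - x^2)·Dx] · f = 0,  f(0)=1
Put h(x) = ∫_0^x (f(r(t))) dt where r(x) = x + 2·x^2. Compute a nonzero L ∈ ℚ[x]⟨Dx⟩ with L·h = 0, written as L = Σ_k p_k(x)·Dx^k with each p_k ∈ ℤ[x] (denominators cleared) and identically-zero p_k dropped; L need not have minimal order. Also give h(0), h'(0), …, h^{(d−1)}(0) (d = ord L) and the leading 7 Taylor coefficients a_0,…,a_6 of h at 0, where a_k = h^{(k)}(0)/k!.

f: a_k = 1, 1, 2, 3, 5, 8, 13, …
L₀ from L_f via x↦r, Dx↦r'^{-1}Dx.
∫: right-multiply L₀ by Dx.
L = (1 + 6·x + 12·x^2 + 16·x^3)·Dx + (-1 + x + 3·x^2 + 4·x^3 + 4·x^4)·Dx^2  (order 2).
h: a_k = 0, 1, 1/2, 4/3, 11/4, 31/5, 14, …
ICs: h(0) = 0, h′(0) = 1.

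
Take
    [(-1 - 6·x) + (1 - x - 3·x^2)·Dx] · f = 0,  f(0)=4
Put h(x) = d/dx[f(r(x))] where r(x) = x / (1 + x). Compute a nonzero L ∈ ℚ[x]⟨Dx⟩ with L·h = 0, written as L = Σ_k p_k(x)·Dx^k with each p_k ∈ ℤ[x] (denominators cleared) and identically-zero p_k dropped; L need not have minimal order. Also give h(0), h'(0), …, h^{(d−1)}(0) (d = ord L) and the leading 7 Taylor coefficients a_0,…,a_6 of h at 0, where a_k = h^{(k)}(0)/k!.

L = (6 + 18·x + 72·x^2 + 42·x^3) + (-1 - 9·x - 12·x^2 + 17·x^3 + 21·x^4)·Dx  (order 1).
h: a_k = 4, 24, 0, 144, -180, 864, -1764, …
ICs: h(0) = 4.

f: a_k = 4, 4, 16, 28, 76, 160, 388, …
Substitute x→r, Dx→(1/r')Dx; clear ⇒ L₀.
h=h₀': d/dx-closure on L₀ ⇒ L.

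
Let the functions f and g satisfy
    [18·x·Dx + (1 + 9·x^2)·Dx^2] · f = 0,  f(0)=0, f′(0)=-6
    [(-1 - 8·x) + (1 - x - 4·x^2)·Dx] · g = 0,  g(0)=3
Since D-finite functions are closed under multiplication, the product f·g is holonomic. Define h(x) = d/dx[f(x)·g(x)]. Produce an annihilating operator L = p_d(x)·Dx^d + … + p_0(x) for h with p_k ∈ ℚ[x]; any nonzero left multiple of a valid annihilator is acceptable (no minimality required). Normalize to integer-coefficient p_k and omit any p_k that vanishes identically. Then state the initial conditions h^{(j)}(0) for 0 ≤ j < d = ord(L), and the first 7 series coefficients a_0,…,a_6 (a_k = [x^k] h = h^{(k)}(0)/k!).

f: a_k = 0, -6, 0, 18, 0, -486/5, 0, …
g: a_k = 3, 3, 15, 27, 87, 195, 543, …
Product ⇒ symmetric product L₀, ord ≤ 2.
Differentiate: ansatz ord ≤ ord L₀ ⇒ L.
L = (6 + 5022·x^2 + 7776·x^3 + 46656·x^4) + (21 + 186·x + 297·x^2 + 1710·x^3 + 7776·x^4 + 31104·x^5)·Dx + (-4 - 5·x - 119·x^2 + 99·x^3 - 315·x^4 + 1296·x^5 + 3888·x^6)·Dx^2  (order 2).
h: a_k = -18, -36, -108, -432, -2718, -29268/5, -8928, …
ICs: h(0) = -18, h′(0) = -36.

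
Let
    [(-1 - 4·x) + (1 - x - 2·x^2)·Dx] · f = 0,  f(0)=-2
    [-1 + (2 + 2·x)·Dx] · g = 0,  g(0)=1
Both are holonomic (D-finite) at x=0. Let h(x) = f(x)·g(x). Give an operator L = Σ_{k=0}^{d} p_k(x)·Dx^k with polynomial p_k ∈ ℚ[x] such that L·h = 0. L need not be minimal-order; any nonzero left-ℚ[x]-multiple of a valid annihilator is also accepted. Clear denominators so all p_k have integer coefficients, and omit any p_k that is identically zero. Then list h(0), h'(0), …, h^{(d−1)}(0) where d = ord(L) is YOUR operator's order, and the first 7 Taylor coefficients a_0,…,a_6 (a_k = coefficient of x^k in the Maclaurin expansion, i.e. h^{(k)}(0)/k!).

L = (3 + 6·x) + (-2 + 2·x + 4·x^2)·Dx  (order 1).
h: a_k = -2, -3, -27/4, -103/8, -1683/64, -6669/128, -53583/512, …
ICs: h(0) = -2.

f: a_k = -2, -2, -6, -10, -22, -42, -86, …
g: a_k = 1, 1/2, -1/8, 1/16, -5/128, 7/256, -21/1024, …
h₀=f·g: eliminate ⇒ L₀, order ≤ 1·1.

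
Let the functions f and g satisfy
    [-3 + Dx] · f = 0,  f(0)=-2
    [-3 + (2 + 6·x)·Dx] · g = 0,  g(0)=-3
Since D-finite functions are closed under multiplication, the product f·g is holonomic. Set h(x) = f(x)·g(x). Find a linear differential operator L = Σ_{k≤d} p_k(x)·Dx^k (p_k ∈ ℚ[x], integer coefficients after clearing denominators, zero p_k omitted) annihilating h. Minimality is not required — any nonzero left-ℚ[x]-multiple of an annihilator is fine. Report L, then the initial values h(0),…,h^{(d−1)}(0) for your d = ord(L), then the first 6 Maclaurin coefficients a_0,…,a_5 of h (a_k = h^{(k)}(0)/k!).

f: a_k = -2, -6, -9, -9, -27/4, -81/20, …
g: a_k = -3, -9/2, 27/8, -81/16, 1215/128, -5103/256, …
f·g: L₀ = L_f ⊗_s L_g, ord ≤ 1·1.
L = (-9 - 18·x) + (2 + 6·x)·Dx  (order 1).
h: a_k = 6, 27, 189/4, 459/8, 2673/64, 26001/640, …
ICs: h(0) = 6.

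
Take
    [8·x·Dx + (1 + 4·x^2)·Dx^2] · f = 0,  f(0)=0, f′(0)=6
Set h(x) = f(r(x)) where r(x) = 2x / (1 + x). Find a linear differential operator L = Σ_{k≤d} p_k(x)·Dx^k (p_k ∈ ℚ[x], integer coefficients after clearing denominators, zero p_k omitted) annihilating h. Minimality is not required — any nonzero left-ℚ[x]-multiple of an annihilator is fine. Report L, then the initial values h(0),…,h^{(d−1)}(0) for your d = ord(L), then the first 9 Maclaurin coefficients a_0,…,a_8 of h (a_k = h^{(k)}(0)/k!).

L = (2 + 34·x)·Dx + (1 + 2·x + 17·x^2)·Dx^2  (order 2).
h: a_k = 0, 12, -12, -52, 180, 1212/5, -2444, 8724/7, 28980, …
ICs: h(0) = 0, h′(0) = 12.

f: a_k = 0, 6, 0, -8, 0, 96/5, 0, -384/7, 0, …
Change of var in L_f (x↦r) gives L₀.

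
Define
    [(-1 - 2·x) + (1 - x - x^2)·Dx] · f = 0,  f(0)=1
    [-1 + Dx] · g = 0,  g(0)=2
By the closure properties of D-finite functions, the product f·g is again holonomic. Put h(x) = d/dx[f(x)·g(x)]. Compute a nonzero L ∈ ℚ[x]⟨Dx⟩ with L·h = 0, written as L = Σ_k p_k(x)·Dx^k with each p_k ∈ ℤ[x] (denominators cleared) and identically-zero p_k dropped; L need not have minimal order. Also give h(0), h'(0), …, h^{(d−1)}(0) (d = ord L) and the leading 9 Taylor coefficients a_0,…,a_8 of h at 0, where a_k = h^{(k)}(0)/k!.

L = (7 + 6·x - x^2 - 2·x^3 + x^4) + (-2 + x + 4·x^2 - x^4)·Dx  (order 1).
h: a_k = 4, 14, 34, 221/3, 893/6, 17347/60, 98221/180, 2542969/2520, 2645039/1440, …
ICs: h(0) = 4.

f: a_k = 1, 1, 2, 3, 5, 8, 13, 21, 34, …
g: a_k = 2, 2, 1, 1/3, 1/12, 1/60, 1/360, 1/2520, 1/20160, …
Product ⇒ symmetric product L₀, ord ≤ 1.
h₀' ⇒ L via d/dx closure of L₀.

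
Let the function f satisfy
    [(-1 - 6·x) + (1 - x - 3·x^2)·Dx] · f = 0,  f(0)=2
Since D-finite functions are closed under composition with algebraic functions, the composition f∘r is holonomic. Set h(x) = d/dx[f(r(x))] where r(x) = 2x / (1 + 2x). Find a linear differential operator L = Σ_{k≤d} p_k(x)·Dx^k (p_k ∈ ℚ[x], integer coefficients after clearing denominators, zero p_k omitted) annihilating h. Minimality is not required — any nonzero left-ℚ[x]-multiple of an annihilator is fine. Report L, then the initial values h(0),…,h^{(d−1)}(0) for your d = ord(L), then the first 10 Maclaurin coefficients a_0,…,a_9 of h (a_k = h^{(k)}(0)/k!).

L = (12 + 72·x + 576·x^2 + 672·x^3) + (-1 - 18·x - 48·x^2 + 136·x^3 + 336·x^4)·Dx  (order 1).
h: a_k = 4, 48, 0, 1152, -2880, 27648, -112896, 700416, -3317760, 17879040, …
ICs: h(0) = 4.

f: a_k = 2, 2, 8, 14, 38, 80, 194, 434, 1016, 2318, …
Substitute x→r, Dx→(1/r')Dx; clear ⇒ L₀.
h=h₀': d/dx-closure on L₀ ⇒ L.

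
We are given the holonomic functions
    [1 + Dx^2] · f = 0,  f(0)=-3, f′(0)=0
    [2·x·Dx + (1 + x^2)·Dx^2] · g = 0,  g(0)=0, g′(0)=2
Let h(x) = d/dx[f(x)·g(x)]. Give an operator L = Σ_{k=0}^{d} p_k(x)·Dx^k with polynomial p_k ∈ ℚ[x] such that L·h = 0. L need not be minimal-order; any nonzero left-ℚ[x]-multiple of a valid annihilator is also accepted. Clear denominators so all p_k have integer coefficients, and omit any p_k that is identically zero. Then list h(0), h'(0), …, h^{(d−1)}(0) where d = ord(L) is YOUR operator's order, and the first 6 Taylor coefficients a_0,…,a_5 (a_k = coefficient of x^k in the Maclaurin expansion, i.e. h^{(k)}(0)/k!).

L = (110 + 294·x^2 + 461·x^4 + 96·x^6 + 12·x^8 + 2·x^10 + x^12) + (68·x + 284·x^3 + 280·x^5 + 80·x^7 + 20·x^9 + 4·x^11)·Dx + (120 + 340·x^2 + 534·x^4 + 148·x^6 + 32·x^8 + 8·x^10 + 2·x^12)·Dx^2 + (68·x + 284·x^3 + 280·x^5 + 80·x^7 + 20·x^9 + 4·x^11)·Dx^3 + (10 + 46·x^2 + 73·x^4 + 52·x^6 + 20·x^8 + 6·x^10 + x^12)·Dx^4  (order 4).
h: a_k = -6, 0, 15, 0, -49/4, 0, …
ICs: h(0) = -6, h′(0) = 0, h′′(0) = 30, h′′′(0) = 0.

f: a_k = -3, 0, 3/2, 0, -1/8, 0, …
g: a_k = 0, 2, 0, -2/3, 0, 2/5, …
Product ⇒ symmetric product L₀, ord ≤ 4.
h₀' ⇒ L via d/dx closure of L₀.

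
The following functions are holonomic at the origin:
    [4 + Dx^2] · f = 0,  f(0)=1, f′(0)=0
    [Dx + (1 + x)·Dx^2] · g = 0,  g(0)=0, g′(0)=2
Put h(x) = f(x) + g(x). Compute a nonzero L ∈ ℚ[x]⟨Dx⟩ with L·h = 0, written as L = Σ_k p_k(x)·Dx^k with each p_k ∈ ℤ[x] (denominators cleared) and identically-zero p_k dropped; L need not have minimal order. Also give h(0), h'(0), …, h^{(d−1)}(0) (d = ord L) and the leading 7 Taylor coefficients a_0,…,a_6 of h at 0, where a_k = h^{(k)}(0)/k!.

L = (20 + 16·x + 8·x^2)·Dx + (12 + 28·x + 24·x^2 + 8·x^3)·Dx^2 + (5 + 4·x + 2·x^2)·Dx^3 + (3 + 7·x + 6·x^2 + 2·x^3)·Dx^4  (order 4).
h: a_k = 1, 2, -3, 2/3, 1/6, 2/5, -19/45, …
ICs: h(0) = 1, h′(0) = 2, h′′(0) = -6, h′′′(0) = 4.

f: a_k = 1, 0, -2, 0, 2/3, 0, -4/45, …
g: a_k = 0, 2, -1, 2/3, -1/2, 2/5, -1/3, …
Weyl lclm of L_f,L_g ⇒ L₀ (ord ≤ 4).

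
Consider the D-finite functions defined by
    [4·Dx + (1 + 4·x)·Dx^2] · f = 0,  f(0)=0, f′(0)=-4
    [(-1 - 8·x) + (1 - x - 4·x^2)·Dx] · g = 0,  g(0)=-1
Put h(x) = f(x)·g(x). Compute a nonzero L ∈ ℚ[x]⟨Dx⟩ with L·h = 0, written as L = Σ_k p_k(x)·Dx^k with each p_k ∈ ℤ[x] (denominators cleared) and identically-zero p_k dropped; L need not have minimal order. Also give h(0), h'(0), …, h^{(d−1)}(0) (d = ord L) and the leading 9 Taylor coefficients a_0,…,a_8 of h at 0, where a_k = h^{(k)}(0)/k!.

L = (12 + 64·x) + (-2 + 28·x + 80·x^2)·Dx + (-1 - 3·x + 8·x^2 + 16·x^3)·Dx^2  (order 2).
h: a_k = 0, 4, -4, 100/3, -140/3, 4372/15, -8668/15, 20500/7, -795364/105, …
ICs: h(0) = 0, h′(0) = 4.

f: a_k = 0, -4, 8, -64/3, 64, -1024/5, 2048/3, -16384/7, 8192, …
g: a_k = -1, -1, -5, -9, -29, -65, -181, -441, -1165, …
h₀=f·g: eliminate ⇒ L₀, order ≤ 2·1.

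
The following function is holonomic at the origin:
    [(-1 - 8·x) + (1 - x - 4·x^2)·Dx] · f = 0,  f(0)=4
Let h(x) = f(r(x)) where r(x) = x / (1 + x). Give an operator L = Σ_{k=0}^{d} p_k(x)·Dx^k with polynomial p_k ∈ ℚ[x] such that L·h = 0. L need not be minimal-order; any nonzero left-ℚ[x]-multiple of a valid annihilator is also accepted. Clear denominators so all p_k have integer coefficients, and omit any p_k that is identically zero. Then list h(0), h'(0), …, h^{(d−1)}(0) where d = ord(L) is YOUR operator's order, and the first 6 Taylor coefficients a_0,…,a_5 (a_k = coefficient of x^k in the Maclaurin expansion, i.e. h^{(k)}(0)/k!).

L = (1 + 9·x) + (-1 - 2·x + 3·x^2 + 4·x^3)·Dx  (order 1).
h: a_k = 4, 4, 16, 0, 64, -64, …
ICs: h(0) = 4.

f: a_k = 4, 4, 20, 36, 116, 260, …
f∘r: x↦r, Dx↦Dx/r' in L_f ⇒ L₀.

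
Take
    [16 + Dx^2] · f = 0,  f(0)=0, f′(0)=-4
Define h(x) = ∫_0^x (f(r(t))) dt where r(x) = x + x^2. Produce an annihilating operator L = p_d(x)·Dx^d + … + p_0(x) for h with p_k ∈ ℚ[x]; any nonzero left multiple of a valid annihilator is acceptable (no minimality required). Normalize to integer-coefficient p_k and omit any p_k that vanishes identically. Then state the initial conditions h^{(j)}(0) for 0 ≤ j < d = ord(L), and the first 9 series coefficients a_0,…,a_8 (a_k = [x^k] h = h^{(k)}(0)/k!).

L = (16 + 96·x + 192·x^2 + 128·x^3)·Dx - 2·Dx^2 + (1 + 2·x)·Dx^3  (order 3).
h: a_k = 0, 0, -2, -4/3, 8/3, 32/5, 176/45, -32/7, -3232/315, …
ICs: h(0) = 0, h′(0) = 0, h′′(0) = -4.

f: a_k = 0, -4, 0, 32/3, 0, -128/15, 0, 1024/315, 0, …
Change of var in L_f (x↦r) gives L₀.
Integrate: L := L₀·Dx.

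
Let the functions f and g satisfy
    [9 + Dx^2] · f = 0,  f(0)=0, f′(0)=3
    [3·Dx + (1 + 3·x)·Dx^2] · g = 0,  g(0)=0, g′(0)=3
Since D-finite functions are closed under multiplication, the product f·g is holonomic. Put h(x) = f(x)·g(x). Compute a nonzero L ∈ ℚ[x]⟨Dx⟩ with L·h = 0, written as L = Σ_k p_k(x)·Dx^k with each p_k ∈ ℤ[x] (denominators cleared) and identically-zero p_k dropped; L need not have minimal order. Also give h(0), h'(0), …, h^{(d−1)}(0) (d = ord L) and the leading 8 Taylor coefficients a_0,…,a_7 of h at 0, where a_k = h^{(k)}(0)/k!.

f: a_k = 0, 3, 0, -9/2, 0, 81/40, 0, -243/560, …
g: a_k = 0, 3, -9/2, 9, -81/4, 243/5, -243/2, 2187/7, …
h₀=f·g: eliminate ⇒ L₀, order ≤ 2·2.
L = (-81 + 486·x + 4617·x^2 + 11664·x^3 + 8748·x^4) + (36 + 540·x + 1944·x^2 + 1944·x^3)·Dx + (180·x + 1134·x^2 + 2592·x^3 + 1944·x^4)·Dx^2 + (4 + 60·x + 216·x^2 + 216·x^3)·Dx^3 + (1 + 14·x + 69·x^2 + 144·x^3 + 108·x^4)·Dx^4  (order 4).
h: a_k = 0, 0, 9, -27/2, 27/2, -81/2, 891/8, -22599/80, …
ICs: h(0) = 0, h′(0) = 0, h′′(0) = 18, h′′′(0) = -81.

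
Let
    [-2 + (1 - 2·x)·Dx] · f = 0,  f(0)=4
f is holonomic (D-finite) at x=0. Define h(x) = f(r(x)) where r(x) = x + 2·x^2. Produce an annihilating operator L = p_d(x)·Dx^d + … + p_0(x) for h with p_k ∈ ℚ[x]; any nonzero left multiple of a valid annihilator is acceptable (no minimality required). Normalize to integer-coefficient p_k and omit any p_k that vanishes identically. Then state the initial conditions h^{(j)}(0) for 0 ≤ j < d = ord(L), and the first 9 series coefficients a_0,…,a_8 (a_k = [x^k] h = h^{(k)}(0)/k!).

L = (2 + 8·x) + (-1 + 2·x + 4·x^2)·Dx  (order 1).
h: a_k = 4, 8, 32, 96, 320, 1024, 3328, 10752, 34816, …
ICs: h(0) = 4.

f: a_k = 4, 8, 16, 32, 64, 128, 256, 512, 1024, …
h₀=f(r): pull back L_f along r ⇒ L₀.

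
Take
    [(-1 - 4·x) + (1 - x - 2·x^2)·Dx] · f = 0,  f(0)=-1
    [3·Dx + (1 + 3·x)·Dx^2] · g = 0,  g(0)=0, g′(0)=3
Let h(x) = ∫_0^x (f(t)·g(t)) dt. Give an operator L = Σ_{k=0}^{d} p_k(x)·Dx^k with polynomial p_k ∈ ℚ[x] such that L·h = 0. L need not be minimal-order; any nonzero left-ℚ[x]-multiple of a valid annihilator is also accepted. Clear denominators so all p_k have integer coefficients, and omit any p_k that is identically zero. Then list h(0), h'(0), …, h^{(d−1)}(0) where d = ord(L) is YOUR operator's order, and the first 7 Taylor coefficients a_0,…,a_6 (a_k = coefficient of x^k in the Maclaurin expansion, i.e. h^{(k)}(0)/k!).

L = (7 + 24·x)·Dx + (-1 + 17·x + 30·x^2)·Dx^2 + (-1 - 2·x + 5·x^2 + 6·x^3)·Dx^3  (order 3).
h: a_k = 0, 0, -3/2, 1/2, -27/8, 39/20, -439/40, …
ICs: h(0) = 0, h′(0) = 0, h′′(0) = -3.

f: a_k = -1, -1, -3, -5, -11, -21, -43, …
g: a_k = 0, 3, -9/2, 9, -81/4, 243/5, -243/2, …
Product ⇒ symmetric product L₀, ord ≤ 2.
h=∫h₀ ⇒ L = L₀·Dx.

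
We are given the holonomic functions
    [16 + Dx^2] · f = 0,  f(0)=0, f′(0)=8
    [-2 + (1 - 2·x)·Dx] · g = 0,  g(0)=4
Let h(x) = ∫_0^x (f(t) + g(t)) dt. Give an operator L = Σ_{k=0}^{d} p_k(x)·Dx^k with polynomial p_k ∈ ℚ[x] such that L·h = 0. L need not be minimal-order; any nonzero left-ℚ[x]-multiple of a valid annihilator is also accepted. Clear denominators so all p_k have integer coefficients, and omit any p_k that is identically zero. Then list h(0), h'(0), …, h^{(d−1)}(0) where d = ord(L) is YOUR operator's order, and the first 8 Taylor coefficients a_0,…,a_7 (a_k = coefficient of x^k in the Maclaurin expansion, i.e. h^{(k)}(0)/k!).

f: a_k = 0, 8, 0, -64/3, 0, 256/15, 0, -2048/315, …
g: a_k = 4, 8, 16, 32, 64, 128, 256, 512, …
Weyl lclm of L_f,L_g ⇒ L₀ (ord ≤ 3).
h=∫h₀ ⇒ L = L₀·Dx.
L = (-160 + 256·x - 256·x^2)·Dx + (48 - 224·x + 384·x^2 - 256·x^3)·Dx^2 + (-10 + 16·x - 16·x^2)·Dx^3 + (3 - 14·x + 24·x^2 - 16·x^3)·Dx^4  (order 4).
h: a_k = 0, 4, 8, 16/3, 8/3, 64/5, 1088/45, 256/7, …
ICs: h(0) = 0, h′(0) = 4, h′′(0) = 16, h′′′(0) = 32.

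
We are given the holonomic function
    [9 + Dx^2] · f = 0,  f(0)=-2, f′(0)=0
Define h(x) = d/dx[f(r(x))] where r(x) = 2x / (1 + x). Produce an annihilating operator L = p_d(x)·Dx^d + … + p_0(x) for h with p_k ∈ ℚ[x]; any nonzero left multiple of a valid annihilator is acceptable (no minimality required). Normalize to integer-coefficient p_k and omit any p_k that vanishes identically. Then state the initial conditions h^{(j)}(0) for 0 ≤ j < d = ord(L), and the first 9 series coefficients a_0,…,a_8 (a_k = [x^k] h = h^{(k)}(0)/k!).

L = (42 + 12·x + 6·x^2) + (6 + 18·x + 18·x^2 + 6·x^3)·Dx + (1 + 4·x + 6·x^2 + 4·x^3 + x^4)·Dx^2  (order 2).
h: a_k = 0, 72, -216, 0, 1440, -23112/5, 40824/5, -49824/7, -261792/35, …
ICs: h(0) = 0, h′(0) = 72.

f: a_k = -2, 0, 9, 0, -27/4, 0, 81/40, 0, -729/2240, …
L₀ from L_f via x↦r, Dx↦r'^{-1}Dx.
h₀' ⇒ L via d/dx closure of L₀.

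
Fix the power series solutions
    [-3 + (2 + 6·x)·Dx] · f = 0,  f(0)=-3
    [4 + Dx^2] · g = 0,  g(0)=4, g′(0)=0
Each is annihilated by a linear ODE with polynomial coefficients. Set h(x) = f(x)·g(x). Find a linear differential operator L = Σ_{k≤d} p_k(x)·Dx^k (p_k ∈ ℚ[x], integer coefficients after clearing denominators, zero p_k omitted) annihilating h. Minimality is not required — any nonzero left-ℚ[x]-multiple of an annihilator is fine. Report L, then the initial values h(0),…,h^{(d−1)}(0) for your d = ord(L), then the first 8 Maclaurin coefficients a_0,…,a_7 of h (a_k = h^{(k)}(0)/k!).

f: a_k = -3, -9/2, 27/8, -81/16, 1215/128, -5103/256, 45927/1024, -216513/2048, …
g: a_k = 4, 0, -8, 0, 8/3, 0, -16/45, 0, …
Product ⇒ symmetric product L₀, ord ≤ 2.
L = (43 + 96·x + 144·x^2) + (-12 - 36·x)·Dx + (4 + 24·x + 36·x^2)·Dx^2  (order 2).
h: a_k = -12, -18, 75/2, 63/4, 95/32, -3279/64, 435961/3840, -704789/2560, …
ICs: h(0) = -12, h′(0) = -18.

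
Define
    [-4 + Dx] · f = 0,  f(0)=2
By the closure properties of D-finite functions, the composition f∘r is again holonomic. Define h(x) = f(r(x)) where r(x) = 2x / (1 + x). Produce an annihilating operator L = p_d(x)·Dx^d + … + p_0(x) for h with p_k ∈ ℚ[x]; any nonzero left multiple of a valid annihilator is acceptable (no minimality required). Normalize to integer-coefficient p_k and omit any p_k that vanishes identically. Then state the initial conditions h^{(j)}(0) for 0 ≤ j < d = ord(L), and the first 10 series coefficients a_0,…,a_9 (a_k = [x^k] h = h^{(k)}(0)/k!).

f: a_k = 2, 8, 16, 64/3, 64/3, 256/15, 512/45, 2048/315, 1024/315, 4096/2835, …
L₀ from L_f via x↦r, Dx↦r'^{-1}Dx.
L = -8 + (1 + 2·x + x^2)·Dx  (order 1).
h: a_k = 2, 16, 48, 176/3, 16/3, -176/5, 368/45, 6448/315, -752/35, 9008/2835, …
ICs: h(0) = 2.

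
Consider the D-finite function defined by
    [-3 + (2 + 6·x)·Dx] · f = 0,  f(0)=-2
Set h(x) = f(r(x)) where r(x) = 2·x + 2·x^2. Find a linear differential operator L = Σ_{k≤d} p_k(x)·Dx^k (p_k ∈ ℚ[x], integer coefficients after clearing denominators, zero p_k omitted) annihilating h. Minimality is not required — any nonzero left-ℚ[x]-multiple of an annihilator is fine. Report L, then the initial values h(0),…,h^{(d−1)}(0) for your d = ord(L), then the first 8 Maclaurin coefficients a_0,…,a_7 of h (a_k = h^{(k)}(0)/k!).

L = (-3 - 6·x) + (1 + 6·x + 6·x^2)·Dx  (order 1).
h: a_k = -2, -6, 3, -9, 117/4, -405/4, 2943/8, -11097/8, …
ICs: h(0) = -2.

f: a_k = -2, -3, 9/4, -27/8, 405/64, -1701/128, 15309/512, -72171/1024, …
h₀=f(r): pull back L_f along r ⇒ L₀.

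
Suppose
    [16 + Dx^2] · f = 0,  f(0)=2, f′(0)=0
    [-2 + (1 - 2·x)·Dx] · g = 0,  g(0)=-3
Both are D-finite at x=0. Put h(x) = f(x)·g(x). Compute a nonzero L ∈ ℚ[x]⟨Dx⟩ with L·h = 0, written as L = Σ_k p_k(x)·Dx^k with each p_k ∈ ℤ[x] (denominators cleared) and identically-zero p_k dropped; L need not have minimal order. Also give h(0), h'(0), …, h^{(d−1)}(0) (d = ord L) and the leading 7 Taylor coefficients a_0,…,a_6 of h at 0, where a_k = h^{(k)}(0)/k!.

L = (-16 + 32·x) + 4·Dx + (-1 + 2·x)·Dx^2  (order 2).
h: a_k = -6, -12, 24, 48, 32, 64, 2432/15, …
ICs: h(0) = -6, h′(0) = -12.

f: a_k = 2, 0, -16, 0, 64/3, 0, -512/45, …
g: a_k = -3, -6, -12, -24, -48, -96, -192, …
f·g: L₀ = L_f ⊗_s L_g, ord ≤ 2·1.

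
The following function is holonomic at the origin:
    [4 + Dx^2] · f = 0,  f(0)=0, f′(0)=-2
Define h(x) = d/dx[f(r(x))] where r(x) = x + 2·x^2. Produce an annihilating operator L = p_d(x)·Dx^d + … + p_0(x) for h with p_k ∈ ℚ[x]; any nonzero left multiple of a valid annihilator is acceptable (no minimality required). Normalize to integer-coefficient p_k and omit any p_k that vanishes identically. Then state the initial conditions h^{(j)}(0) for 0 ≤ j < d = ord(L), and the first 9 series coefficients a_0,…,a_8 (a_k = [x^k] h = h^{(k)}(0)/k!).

L = (52 + 64·x + 384·x^2 + 1024·x^3 + 1024·x^4) + (-12 - 48·x)·Dx + (1 + 8·x + 16·x^2)·Dx^2  (order 2).
h: a_k = -2, -8, 4, 32, 236/3, 48, -3352/45, -7552/45, -54436/315, …
ICs: h(0) = -2, h′(0) = -8.

f: a_k = 0, -2, 0, 4/3, 0, -4/15, 0, 8/315, 0, …
Substitute x→r, Dx→(1/r')Dx; clear ⇒ L₀.
Derive L from L₀ (diff closure).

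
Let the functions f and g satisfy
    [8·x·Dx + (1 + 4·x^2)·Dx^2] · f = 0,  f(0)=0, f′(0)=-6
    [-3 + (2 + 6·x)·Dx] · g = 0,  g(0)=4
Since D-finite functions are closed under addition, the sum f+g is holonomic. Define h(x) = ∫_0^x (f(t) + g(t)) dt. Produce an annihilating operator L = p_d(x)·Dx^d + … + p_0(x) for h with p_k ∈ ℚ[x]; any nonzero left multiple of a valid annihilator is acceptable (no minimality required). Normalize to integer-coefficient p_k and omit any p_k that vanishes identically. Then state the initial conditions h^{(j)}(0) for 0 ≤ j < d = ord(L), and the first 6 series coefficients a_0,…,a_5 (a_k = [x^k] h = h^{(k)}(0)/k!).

L = (-48 - 360·x + 576·x^2 + 864·x^3)·Dx^2 + (-59 - 192·x - 120·x^2 + 2304·x^3 + 3024·x^4)·Dx^3 + (-6 + 14·x + 144·x^2 + 272·x^3 + 672·x^4 + 864·x^5)·Dx^4  (order 4).
h: a_k = 0, 4, 0, -3/2, 59/16, -81/32, …
ICs: h(0) = 0, h′(0) = 4, h′′(0) = 0, h′′′(0) = -9.

f: a_k = 0, -6, 0, 8, 0, -96/5, …
g: a_k = 4, 6, -9/2, 27/4, -405/32, 1701/64, …
Sum ⇒ L₀ = lclm(L_f,L_g) in ℚ(x)⟨Dx⟩.
∫: right-multiply L₀ by Dx.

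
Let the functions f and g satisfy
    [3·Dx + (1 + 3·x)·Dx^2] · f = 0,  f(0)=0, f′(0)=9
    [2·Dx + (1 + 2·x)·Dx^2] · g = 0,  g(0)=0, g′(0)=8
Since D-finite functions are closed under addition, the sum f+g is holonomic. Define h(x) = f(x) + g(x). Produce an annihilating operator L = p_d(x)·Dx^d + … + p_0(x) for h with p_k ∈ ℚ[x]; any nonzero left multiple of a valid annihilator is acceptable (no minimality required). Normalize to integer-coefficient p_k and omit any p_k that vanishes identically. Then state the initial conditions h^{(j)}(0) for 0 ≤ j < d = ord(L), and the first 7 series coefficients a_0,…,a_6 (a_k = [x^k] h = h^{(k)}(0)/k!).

f: a_k = 0, 9, -27/2, 27, -243/4, 729/5, -729/2, …
g: a_k = 0, 8, -8, 32/3, -16, 128/5, -128/3, …
h₀=f+g: left-lcm gives L₀, ord ≤ 4.
L = 12·Dx + (10 + 24·x)·Dx^2 + (1 + 5·x + 6·x^2)·Dx^3  (order 3).
h: a_k = 0, 17, -43/2, 113/3, -307/4, 857/5, -2443/6, …
ICs: h(0) = 0, h′(0) = 17, h′′(0) = -43.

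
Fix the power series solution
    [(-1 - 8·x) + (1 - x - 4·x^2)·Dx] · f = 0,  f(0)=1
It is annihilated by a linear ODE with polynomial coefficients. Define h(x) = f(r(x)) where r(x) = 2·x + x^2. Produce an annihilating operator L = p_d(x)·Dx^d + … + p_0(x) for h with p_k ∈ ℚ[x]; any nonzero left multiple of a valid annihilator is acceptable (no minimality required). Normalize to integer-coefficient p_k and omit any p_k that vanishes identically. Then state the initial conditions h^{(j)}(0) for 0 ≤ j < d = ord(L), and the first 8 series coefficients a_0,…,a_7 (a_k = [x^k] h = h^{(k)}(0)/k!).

f: a_k = 1, 1, 5, 9, 29, 65, 181, 441, …
h₀=f(r): pull back L_f along r ⇒ L₀.
L = (2 + 34·x + 48·x^2 + 16·x^3) + (-1 + 2·x + 17·x^2 + 16·x^3 + 4·x^4)·Dx  (order 1).
h: a_k = 1, 2, 21, 92, 577, 3062, 17489, 96632, …
ICs: h(0) = 1.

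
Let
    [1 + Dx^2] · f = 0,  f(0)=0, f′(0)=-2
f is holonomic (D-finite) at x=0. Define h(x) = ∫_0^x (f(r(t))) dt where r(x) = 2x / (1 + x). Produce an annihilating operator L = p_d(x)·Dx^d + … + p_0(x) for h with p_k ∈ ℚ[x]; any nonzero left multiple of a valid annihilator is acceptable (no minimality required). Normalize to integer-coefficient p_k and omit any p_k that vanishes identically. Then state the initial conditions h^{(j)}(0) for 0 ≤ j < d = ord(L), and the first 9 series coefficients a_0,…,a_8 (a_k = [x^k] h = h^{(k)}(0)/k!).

f: a_k = 0, -2, 0, 1/3, 0, -1/60, 0, 1/2520, 0, …
h₀=f(r): pull back L_f along r ⇒ L₀.
∫: right-multiply L₀ by Dx.
L = 4·Dx + (2 + 6·x + 6·x^2 + 2·x^3)·Dx^2 + (1 + 4·x + 6·x^2 + 4·x^3 + x^4)·Dx^3  (order 3).
h: a_k = 0, 0, -2, 4/3, -1/3, -4/5, 86/45, -20/7, 2209/630, …
ICs: h(0) = 0, h′(0) = 0, h′′(0) = -4.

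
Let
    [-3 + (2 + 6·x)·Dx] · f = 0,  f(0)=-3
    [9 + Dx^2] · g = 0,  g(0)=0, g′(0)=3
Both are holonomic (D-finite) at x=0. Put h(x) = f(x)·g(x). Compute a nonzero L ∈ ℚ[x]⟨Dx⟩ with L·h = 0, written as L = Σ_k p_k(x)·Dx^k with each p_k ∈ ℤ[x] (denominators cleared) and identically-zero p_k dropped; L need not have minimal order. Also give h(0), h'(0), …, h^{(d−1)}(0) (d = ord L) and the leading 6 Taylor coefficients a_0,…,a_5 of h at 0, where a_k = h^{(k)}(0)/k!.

f: a_k = -3, -9/2, 27/8, -81/16, 1215/128, -5103/256, …
g: a_k = 0, 3, 0, -9/2, 0, 81/40, …
h₀=f·g: eliminate ⇒ L₀, order ≤ 1·2.
L = (63 + 216·x + 324·x^2) + (-12 - 36·x)·Dx + (4 + 24·x + 36·x^2)·Dx^2  (order 2).
h: a_k = 0, -9, -27/2, 189/8, 81/16, 4617/640, …
ICs: h(0) = 0, h′(0) = -9.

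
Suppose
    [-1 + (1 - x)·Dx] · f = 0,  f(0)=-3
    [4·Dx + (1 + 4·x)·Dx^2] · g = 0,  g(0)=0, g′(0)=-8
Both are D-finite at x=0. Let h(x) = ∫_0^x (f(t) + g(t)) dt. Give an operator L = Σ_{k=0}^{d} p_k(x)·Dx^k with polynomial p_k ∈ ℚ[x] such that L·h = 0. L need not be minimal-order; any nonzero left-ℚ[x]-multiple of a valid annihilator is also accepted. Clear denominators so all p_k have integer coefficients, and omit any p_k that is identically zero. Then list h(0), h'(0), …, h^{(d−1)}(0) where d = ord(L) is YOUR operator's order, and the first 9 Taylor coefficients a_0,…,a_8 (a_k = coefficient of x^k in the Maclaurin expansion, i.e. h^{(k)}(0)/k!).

f: a_k = -3, -3, -3, -3, -3, -3, -3, -3, -3, …
g: a_k = 0, -8, 16, -128/3, 128, -2048/5, 4096/3, -32768/7, 16384, …
Weyl lclm of L_f,L_g ⇒ L₀ (ord ≤ 3).
Integrate: L := L₀·Dx.
L = (44 + 16·x)·Dx^2 + (-13 + 56·x + 32·x^2)·Dx^3 + (-3 - 11·x + 6·x^2 + 8·x^3)·Dx^4  (order 4).
h: a_k = 0, -3, -11/2, 13/3, -137/12, 25, -2063/30, 4087/21, -32789/56, …
ICs: h(0) = 0, h′(0) = -3, h′′(0) = -11, h′′′(0) = 26.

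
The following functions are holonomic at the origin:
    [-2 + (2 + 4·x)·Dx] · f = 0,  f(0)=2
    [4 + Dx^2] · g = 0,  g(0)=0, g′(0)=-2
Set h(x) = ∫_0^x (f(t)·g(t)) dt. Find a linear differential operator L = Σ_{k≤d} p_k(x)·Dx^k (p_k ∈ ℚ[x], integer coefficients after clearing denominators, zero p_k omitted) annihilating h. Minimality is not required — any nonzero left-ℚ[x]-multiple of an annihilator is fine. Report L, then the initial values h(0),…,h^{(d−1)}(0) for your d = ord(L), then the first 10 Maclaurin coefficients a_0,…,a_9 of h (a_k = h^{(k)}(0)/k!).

L = (7 + 16·x + 16·x^2)·Dx + (-2 - 4·x)·Dx^2 + (1 + 4·x + 4·x^2)·Dx^3  (order 3).
h: a_k = 0, 0, -2, -4/3, 7/6, 2/15, 19/180, -27/70, 983/2016, -7727/11340, …
ICs: h(0) = 0, h′(0) = 0, h′′(0) = -4.

f: a_k = 2, 2, -1, 1, -5/4, 7/4, -21/8, 33/8, -429/64, 715/64, …
g: a_k = 0, -2, 0, 4/3, 0, -4/15, 0, 8/315, 0, -4/2835, …
f·g: L₀ = L_f ⊗_s L_g, ord ≤ 1·2.
Integrate: L := L₀·Dx.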